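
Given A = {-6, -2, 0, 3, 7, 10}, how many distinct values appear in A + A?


A + A = {a + a' : a, a' ∈ A}; |A| = 6.
General bounds: 2|A| - 1 ≤ |A + A| ≤ |A|(|A|+1)/2, i.e. 11 ≤ |A + A| ≤ 21.
Lower bound 2|A|-1 is attained iff A is an arithmetic progression.
Enumerate sums a + a' for a ≤ a' (symmetric, so this suffices):
a = -6: -6+-6=-12, -6+-2=-8, -6+0=-6, -6+3=-3, -6+7=1, -6+10=4
a = -2: -2+-2=-4, -2+0=-2, -2+3=1, -2+7=5, -2+10=8
a = 0: 0+0=0, 0+3=3, 0+7=7, 0+10=10
a = 3: 3+3=6, 3+7=10, 3+10=13
a = 7: 7+7=14, 7+10=17
a = 10: 10+10=20
Distinct sums: {-12, -8, -6, -4, -3, -2, 0, 1, 3, 4, 5, 6, 7, 8, 10, 13, 14, 17, 20}
|A + A| = 19

|A + A| = 19


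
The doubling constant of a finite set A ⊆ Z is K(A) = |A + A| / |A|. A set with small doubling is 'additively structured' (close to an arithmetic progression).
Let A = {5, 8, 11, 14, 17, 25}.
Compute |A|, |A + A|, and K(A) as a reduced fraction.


|A| = 6.
Compute A + A by enumerating all 36 pairs.
A + A = {10, 13, 16, 19, 22, 25, 28, 30, 31, 33, 34, 36, 39, 42, 50}, so |A + A| = 15.
K = |A + A| / |A| = 15/6 = 5/2 ≈ 2.5000.
Reference: AP of size 6 gives K = 11/6 ≈ 1.8333; a fully generic set of size 6 gives K ≈ 3.5000.

|A| = 6, |A + A| = 15, K = 15/6 = 5/2.


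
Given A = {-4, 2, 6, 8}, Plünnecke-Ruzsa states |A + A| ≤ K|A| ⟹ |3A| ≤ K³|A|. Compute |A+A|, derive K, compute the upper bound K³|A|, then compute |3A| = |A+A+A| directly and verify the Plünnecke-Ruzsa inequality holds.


|A| = 4.
Step 1: Compute A + A by enumerating all 16 pairs.
A + A = {-8, -2, 2, 4, 8, 10, 12, 14, 16}, so |A + A| = 9.
Step 2: Doubling constant K = |A + A|/|A| = 9/4 = 9/4 ≈ 2.2500.
Step 3: Plünnecke-Ruzsa gives |3A| ≤ K³·|A| = (2.2500)³ · 4 ≈ 45.5625.
Step 4: Compute 3A = A + A + A directly by enumerating all triples (a,b,c) ∈ A³; |3A| = 15.
Step 5: Check 15 ≤ 45.5625? Yes ✓.

K = 9/4, Plünnecke-Ruzsa bound K³|A| ≈ 45.5625, |3A| = 15, inequality holds.


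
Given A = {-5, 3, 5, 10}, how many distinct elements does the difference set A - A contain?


A - A = {a - a' : a, a' ∈ A}; |A| = 4.
Bounds: 2|A|-1 ≤ |A - A| ≤ |A|² - |A| + 1, i.e. 7 ≤ |A - A| ≤ 13.
Note: 0 ∈ A - A always (from a - a). The set is symmetric: if d ∈ A - A then -d ∈ A - A.
Enumerate nonzero differences d = a - a' with a > a' (then include -d):
Positive differences: {2, 5, 7, 8, 10, 15}
Full difference set: {0} ∪ (positive diffs) ∪ (negative diffs).
|A - A| = 1 + 2·6 = 13 (matches direct enumeration: 13).

|A - A| = 13


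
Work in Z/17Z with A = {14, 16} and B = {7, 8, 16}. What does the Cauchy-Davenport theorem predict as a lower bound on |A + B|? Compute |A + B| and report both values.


Cauchy-Davenport: |A + B| ≥ min(p, |A| + |B| - 1) for A, B nonempty in Z/pZ.
|A| = 2, |B| = 3, p = 17.
CD lower bound = min(17, 2 + 3 - 1) = min(17, 4) = 4.
Compute A + B mod 17 directly:
a = 14: 14+7=4, 14+8=5, 14+16=13
a = 16: 16+7=6, 16+8=7, 16+16=15
A + B = {4, 5, 6, 7, 13, 15}, so |A + B| = 6.
Verify: 6 ≥ 4? Yes ✓.

CD lower bound = 4, actual |A + B| = 6.


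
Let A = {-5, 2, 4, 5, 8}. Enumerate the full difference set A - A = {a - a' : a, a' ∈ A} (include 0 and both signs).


A - A = {a - a' : a, a' ∈ A}.
Compute a - a' for each ordered pair (a, a'):
a = -5: -5--5=0, -5-2=-7, -5-4=-9, -5-5=-10, -5-8=-13
a = 2: 2--5=7, 2-2=0, 2-4=-2, 2-5=-3, 2-8=-6
a = 4: 4--5=9, 4-2=2, 4-4=0, 4-5=-1, 4-8=-4
a = 5: 5--5=10, 5-2=3, 5-4=1, 5-5=0, 5-8=-3
a = 8: 8--5=13, 8-2=6, 8-4=4, 8-5=3, 8-8=0
Collecting distinct values (and noting 0 appears from a-a):
A - A = {-13, -10, -9, -7, -6, -4, -3, -2, -1, 0, 1, 2, 3, 4, 6, 7, 9, 10, 13}
|A - A| = 19

A - A = {-13, -10, -9, -7, -6, -4, -3, -2, -1, 0, 1, 2, 3, 4, 6, 7, 9, 10, 13}


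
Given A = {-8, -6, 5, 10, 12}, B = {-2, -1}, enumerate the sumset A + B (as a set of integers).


A + B = {a + b : a ∈ A, b ∈ B}.
Enumerate all |A|·|B| = 5·2 = 10 pairs (a, b) and collect distinct sums.
a = -8: -8+-2=-10, -8+-1=-9
a = -6: -6+-2=-8, -6+-1=-7
a = 5: 5+-2=3, 5+-1=4
a = 10: 10+-2=8, 10+-1=9
a = 12: 12+-2=10, 12+-1=11
Collecting distinct sums: A + B = {-10, -9, -8, -7, 3, 4, 8, 9, 10, 11}
|A + B| = 10

A + B = {-10, -9, -8, -7, 3, 4, 8, 9, 10, 11}


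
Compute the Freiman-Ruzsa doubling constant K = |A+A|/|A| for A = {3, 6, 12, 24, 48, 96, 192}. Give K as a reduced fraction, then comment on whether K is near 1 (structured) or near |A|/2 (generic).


|A| = 7.
Compute A + A by enumerating all 49 pairs.
A + A = {6, 9, 12, 15, 18, 24, 27, 30, 36, 48, 51, 54, 60, 72, 96, 99, 102, 108, 120, 144, 192, 195, 198, 204, 216, 240, 288, 384}, so |A + A| = 28.
K = |A + A| / |A| = 28/7 = 4/1 ≈ 4.0000.
Reference: AP of size 7 gives K = 13/7 ≈ 1.8571; a fully generic set of size 7 gives K ≈ 4.0000.

|A| = 7, |A + A| = 28, K = 28/7 = 4/1.


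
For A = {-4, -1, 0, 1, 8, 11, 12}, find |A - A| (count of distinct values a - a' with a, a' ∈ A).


A - A = {a - a' : a, a' ∈ A}; |A| = 7.
Bounds: 2|A|-1 ≤ |A - A| ≤ |A|² - |A| + 1, i.e. 13 ≤ |A - A| ≤ 43.
Note: 0 ∈ A - A always (from a - a). The set is symmetric: if d ∈ A - A then -d ∈ A - A.
Enumerate nonzero differences d = a - a' with a > a' (then include -d):
Positive differences: {1, 2, 3, 4, 5, 7, 8, 9, 10, 11, 12, 13, 15, 16}
Full difference set: {0} ∪ (positive diffs) ∪ (negative diffs).
|A - A| = 1 + 2·14 = 29 (matches direct enumeration: 29).

|A - A| = 29


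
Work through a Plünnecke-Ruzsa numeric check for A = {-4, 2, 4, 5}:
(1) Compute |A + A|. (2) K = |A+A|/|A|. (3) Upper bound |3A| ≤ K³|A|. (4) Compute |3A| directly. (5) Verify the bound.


|A| = 4.
Step 1: Compute A + A by enumerating all 16 pairs.
A + A = {-8, -2, 0, 1, 4, 6, 7, 8, 9, 10}, so |A + A| = 10.
Step 2: Doubling constant K = |A + A|/|A| = 10/4 = 10/4 ≈ 2.5000.
Step 3: Plünnecke-Ruzsa gives |3A| ≤ K³·|A| = (2.5000)³ · 4 ≈ 62.5000.
Step 4: Compute 3A = A + A + A directly by enumerating all triples (a,b,c) ∈ A³; |3A| = 18.
Step 5: Check 18 ≤ 62.5000? Yes ✓.

K = 10/4, Plünnecke-Ruzsa bound K³|A| ≈ 62.5000, |3A| = 18, inequality holds.


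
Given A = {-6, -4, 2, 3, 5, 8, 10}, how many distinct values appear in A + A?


A + A = {a + a' : a, a' ∈ A}; |A| = 7.
General bounds: 2|A| - 1 ≤ |A + A| ≤ |A|(|A|+1)/2, i.e. 13 ≤ |A + A| ≤ 28.
Lower bound 2|A|-1 is attained iff A is an arithmetic progression.
Enumerate sums a + a' for a ≤ a' (symmetric, so this suffices):
a = -6: -6+-6=-12, -6+-4=-10, -6+2=-4, -6+3=-3, -6+5=-1, -6+8=2, -6+10=4
a = -4: -4+-4=-8, -4+2=-2, -4+3=-1, -4+5=1, -4+8=4, -4+10=6
a = 2: 2+2=4, 2+3=5, 2+5=7, 2+8=10, 2+10=12
a = 3: 3+3=6, 3+5=8, 3+8=11, 3+10=13
a = 5: 5+5=10, 5+8=13, 5+10=15
a = 8: 8+8=16, 8+10=18
a = 10: 10+10=20
Distinct sums: {-12, -10, -8, -4, -3, -2, -1, 1, 2, 4, 5, 6, 7, 8, 10, 11, 12, 13, 15, 16, 18, 20}
|A + A| = 22

|A + A| = 22


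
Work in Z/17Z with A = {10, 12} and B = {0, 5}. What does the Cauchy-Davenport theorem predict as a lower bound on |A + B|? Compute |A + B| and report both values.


Cauchy-Davenport: |A + B| ≥ min(p, |A| + |B| - 1) for A, B nonempty in Z/pZ.
|A| = 2, |B| = 2, p = 17.
CD lower bound = min(17, 2 + 2 - 1) = min(17, 3) = 3.
Compute A + B mod 17 directly:
a = 10: 10+0=10, 10+5=15
a = 12: 12+0=12, 12+5=0
A + B = {0, 10, 12, 15}, so |A + B| = 4.
Verify: 4 ≥ 3? Yes ✓.

CD lower bound = 3, actual |A + B| = 4.


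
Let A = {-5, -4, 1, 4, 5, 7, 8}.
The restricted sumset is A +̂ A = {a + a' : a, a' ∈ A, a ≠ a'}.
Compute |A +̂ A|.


Restricted sumset: A +̂ A = {a + a' : a ∈ A, a' ∈ A, a ≠ a'}.
Equivalently, take A + A and drop any sum 2a that is achievable ONLY as a + a for a ∈ A (i.e. sums representable only with equal summands).
Enumerate pairs (a, a') with a < a' (symmetric, so each unordered pair gives one sum; this covers all a ≠ a'):
  -5 + -4 = -9
  -5 + 1 = -4
  -5 + 4 = -1
  -5 + 5 = 0
  -5 + 7 = 2
  -5 + 8 = 3
  -4 + 1 = -3
  -4 + 4 = 0
  -4 + 5 = 1
  -4 + 7 = 3
  -4 + 8 = 4
  1 + 4 = 5
  1 + 5 = 6
  1 + 7 = 8
  1 + 8 = 9
  4 + 5 = 9
  4 + 7 = 11
  4 + 8 = 12
  5 + 7 = 12
  5 + 8 = 13
  7 + 8 = 15
Collected distinct sums: {-9, -4, -3, -1, 0, 1, 2, 3, 4, 5, 6, 8, 9, 11, 12, 13, 15}
|A +̂ A| = 17
(Reference bound: |A +̂ A| ≥ 2|A| - 3 for |A| ≥ 2, with |A| = 7 giving ≥ 11.)

|A +̂ A| = 17


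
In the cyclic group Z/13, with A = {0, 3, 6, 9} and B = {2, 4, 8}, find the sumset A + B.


Work in Z/13Z: reduce every sum a + b modulo 13.
Enumerate all 12 pairs:
a = 0: 0+2=2, 0+4=4, 0+8=8
a = 3: 3+2=5, 3+4=7, 3+8=11
a = 6: 6+2=8, 6+4=10, 6+8=1
a = 9: 9+2=11, 9+4=0, 9+8=4
Distinct residues collected: {0, 1, 2, 4, 5, 7, 8, 10, 11}
|A + B| = 9 (out of 13 total residues).

A + B = {0, 1, 2, 4, 5, 7, 8, 10, 11}


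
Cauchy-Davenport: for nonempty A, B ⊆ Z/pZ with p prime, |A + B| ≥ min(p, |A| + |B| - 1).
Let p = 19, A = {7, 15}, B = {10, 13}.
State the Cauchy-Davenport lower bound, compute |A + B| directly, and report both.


Cauchy-Davenport: |A + B| ≥ min(p, |A| + |B| - 1) for A, B nonempty in Z/pZ.
|A| = 2, |B| = 2, p = 19.
CD lower bound = min(19, 2 + 2 - 1) = min(19, 3) = 3.
Compute A + B mod 19 directly:
a = 7: 7+10=17, 7+13=1
a = 15: 15+10=6, 15+13=9
A + B = {1, 6, 9, 17}, so |A + B| = 4.
Verify: 4 ≥ 3? Yes ✓.

CD lower bound = 3, actual |A + B| = 4.


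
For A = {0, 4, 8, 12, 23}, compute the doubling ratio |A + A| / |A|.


|A| = 5.
Compute A + A by enumerating all 25 pairs.
A + A = {0, 4, 8, 12, 16, 20, 23, 24, 27, 31, 35, 46}, so |A + A| = 12.
K = |A + A| / |A| = 12/5 (already in lowest terms) ≈ 2.4000.
Reference: AP of size 5 gives K = 9/5 ≈ 1.8000; a fully generic set of size 5 gives K ≈ 3.0000.

|A| = 5, |A + A| = 12, K = 12/5.


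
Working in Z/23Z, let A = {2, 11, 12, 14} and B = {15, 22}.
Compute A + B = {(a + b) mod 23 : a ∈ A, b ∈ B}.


Work in Z/23Z: reduce every sum a + b modulo 23.
Enumerate all 8 pairs:
a = 2: 2+15=17, 2+22=1
a = 11: 11+15=3, 11+22=10
a = 12: 12+15=4, 12+22=11
a = 14: 14+15=6, 14+22=13
Distinct residues collected: {1, 3, 4, 6, 10, 11, 13, 17}
|A + B| = 8 (out of 23 total residues).

A + B = {1, 3, 4, 6, 10, 11, 13, 17}


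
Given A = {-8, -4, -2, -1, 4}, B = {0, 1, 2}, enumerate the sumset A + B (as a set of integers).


A + B = {a + b : a ∈ A, b ∈ B}.
Enumerate all |A|·|B| = 5·3 = 15 pairs (a, b) and collect distinct sums.
a = -8: -8+0=-8, -8+1=-7, -8+2=-6
a = -4: -4+0=-4, -4+1=-3, -4+2=-2
a = -2: -2+0=-2, -2+1=-1, -2+2=0
a = -1: -1+0=-1, -1+1=0, -1+2=1
a = 4: 4+0=4, 4+1=5, 4+2=6
Collecting distinct sums: A + B = {-8, -7, -6, -4, -3, -2, -1, 0, 1, 4, 5, 6}
|A + B| = 12

A + B = {-8, -7, -6, -4, -3, -2, -1, 0, 1, 4, 5, 6}


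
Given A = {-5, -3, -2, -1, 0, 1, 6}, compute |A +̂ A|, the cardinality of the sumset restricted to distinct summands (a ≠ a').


Restricted sumset: A +̂ A = {a + a' : a ∈ A, a' ∈ A, a ≠ a'}.
Equivalently, take A + A and drop any sum 2a that is achievable ONLY as a + a for a ∈ A (i.e. sums representable only with equal summands).
Enumerate pairs (a, a') with a < a' (symmetric, so each unordered pair gives one sum; this covers all a ≠ a'):
  -5 + -3 = -8
  -5 + -2 = -7
  -5 + -1 = -6
  -5 + 0 = -5
  -5 + 1 = -4
  -5 + 6 = 1
  -3 + -2 = -5
  -3 + -1 = -4
  -3 + 0 = -3
  -3 + 1 = -2
  -3 + 6 = 3
  -2 + -1 = -3
  -2 + 0 = -2
  -2 + 1 = -1
  -2 + 6 = 4
  -1 + 0 = -1
  -1 + 1 = 0
  -1 + 6 = 5
  0 + 1 = 1
  0 + 6 = 6
  1 + 6 = 7
Collected distinct sums: {-8, -7, -6, -5, -4, -3, -2, -1, 0, 1, 3, 4, 5, 6, 7}
|A +̂ A| = 15
(Reference bound: |A +̂ A| ≥ 2|A| - 3 for |A| ≥ 2, with |A| = 7 giving ≥ 11.)

|A +̂ A| = 15


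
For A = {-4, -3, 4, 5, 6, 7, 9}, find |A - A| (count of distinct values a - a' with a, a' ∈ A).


A - A = {a - a' : a, a' ∈ A}; |A| = 7.
Bounds: 2|A|-1 ≤ |A - A| ≤ |A|² - |A| + 1, i.e. 13 ≤ |A - A| ≤ 43.
Note: 0 ∈ A - A always (from a - a). The set is symmetric: if d ∈ A - A then -d ∈ A - A.
Enumerate nonzero differences d = a - a' with a > a' (then include -d):
Positive differences: {1, 2, 3, 4, 5, 7, 8, 9, 10, 11, 12, 13}
Full difference set: {0} ∪ (positive diffs) ∪ (negative diffs).
|A - A| = 1 + 2·12 = 25 (matches direct enumeration: 25).

|A - A| = 25


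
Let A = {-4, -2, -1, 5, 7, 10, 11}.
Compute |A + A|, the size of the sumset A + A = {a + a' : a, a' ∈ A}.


A + A = {a + a' : a, a' ∈ A}; |A| = 7.
General bounds: 2|A| - 1 ≤ |A + A| ≤ |A|(|A|+1)/2, i.e. 13 ≤ |A + A| ≤ 28.
Lower bound 2|A|-1 is attained iff A is an arithmetic progression.
Enumerate sums a + a' for a ≤ a' (symmetric, so this suffices):
a = -4: -4+-4=-8, -4+-2=-6, -4+-1=-5, -4+5=1, -4+7=3, -4+10=6, -4+11=7
a = -2: -2+-2=-4, -2+-1=-3, -2+5=3, -2+7=5, -2+10=8, -2+11=9
a = -1: -1+-1=-2, -1+5=4, -1+7=6, -1+10=9, -1+11=10
a = 5: 5+5=10, 5+7=12, 5+10=15, 5+11=16
a = 7: 7+7=14, 7+10=17, 7+11=18
a = 10: 10+10=20, 10+11=21
a = 11: 11+11=22
Distinct sums: {-8, -6, -5, -4, -3, -2, 1, 3, 4, 5, 6, 7, 8, 9, 10, 12, 14, 15, 16, 17, 18, 20, 21, 22}
|A + A| = 24

|A + A| = 24


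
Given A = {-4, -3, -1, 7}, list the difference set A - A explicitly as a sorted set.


A - A = {a - a' : a, a' ∈ A}.
Compute a - a' for each ordered pair (a, a'):
a = -4: -4--4=0, -4--3=-1, -4--1=-3, -4-7=-11
a = -3: -3--4=1, -3--3=0, -3--1=-2, -3-7=-10
a = -1: -1--4=3, -1--3=2, -1--1=0, -1-7=-8
a = 7: 7--4=11, 7--3=10, 7--1=8, 7-7=0
Collecting distinct values (and noting 0 appears from a-a):
A - A = {-11, -10, -8, -3, -2, -1, 0, 1, 2, 3, 8, 10, 11}
|A - A| = 13

A - A = {-11, -10, -8, -3, -2, -1, 0, 1, 2, 3, 8, 10, 11}


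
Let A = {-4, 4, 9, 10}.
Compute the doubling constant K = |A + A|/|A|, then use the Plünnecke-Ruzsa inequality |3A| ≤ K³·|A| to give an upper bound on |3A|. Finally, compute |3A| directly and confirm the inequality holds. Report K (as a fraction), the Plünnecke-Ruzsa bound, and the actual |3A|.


|A| = 4.
Step 1: Compute A + A by enumerating all 16 pairs.
A + A = {-8, 0, 5, 6, 8, 13, 14, 18, 19, 20}, so |A + A| = 10.
Step 2: Doubling constant K = |A + A|/|A| = 10/4 = 10/4 ≈ 2.5000.
Step 3: Plünnecke-Ruzsa gives |3A| ≤ K³·|A| = (2.5000)³ · 4 ≈ 62.5000.
Step 4: Compute 3A = A + A + A directly by enumerating all triples (a,b,c) ∈ A³; |3A| = 20.
Step 5: Check 20 ≤ 62.5000? Yes ✓.

K = 10/4, Plünnecke-Ruzsa bound K³|A| ≈ 62.5000, |3A| = 20, inequality holds.


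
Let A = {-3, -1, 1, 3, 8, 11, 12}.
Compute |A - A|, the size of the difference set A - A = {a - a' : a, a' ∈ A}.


A - A = {a - a' : a, a' ∈ A}; |A| = 7.
Bounds: 2|A|-1 ≤ |A - A| ≤ |A|² - |A| + 1, i.e. 13 ≤ |A - A| ≤ 43.
Note: 0 ∈ A - A always (from a - a). The set is symmetric: if d ∈ A - A then -d ∈ A - A.
Enumerate nonzero differences d = a - a' with a > a' (then include -d):
Positive differences: {1, 2, 3, 4, 5, 6, 7, 8, 9, 10, 11, 12, 13, 14, 15}
Full difference set: {0} ∪ (positive diffs) ∪ (negative diffs).
|A - A| = 1 + 2·15 = 31 (matches direct enumeration: 31).

|A - A| = 31


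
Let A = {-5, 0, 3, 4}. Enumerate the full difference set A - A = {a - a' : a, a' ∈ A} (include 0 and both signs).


A - A = {a - a' : a, a' ∈ A}.
Compute a - a' for each ordered pair (a, a'):
a = -5: -5--5=0, -5-0=-5, -5-3=-8, -5-4=-9
a = 0: 0--5=5, 0-0=0, 0-3=-3, 0-4=-4
a = 3: 3--5=8, 3-0=3, 3-3=0, 3-4=-1
a = 4: 4--5=9, 4-0=4, 4-3=1, 4-4=0
Collecting distinct values (and noting 0 appears from a-a):
A - A = {-9, -8, -5, -4, -3, -1, 0, 1, 3, 4, 5, 8, 9}
|A - A| = 13

A - A = {-9, -8, -5, -4, -3, -1, 0, 1, 3, 4, 5, 8, 9}


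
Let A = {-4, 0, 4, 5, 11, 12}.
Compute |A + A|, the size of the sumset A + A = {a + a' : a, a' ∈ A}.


A + A = {a + a' : a, a' ∈ A}; |A| = 6.
General bounds: 2|A| - 1 ≤ |A + A| ≤ |A|(|A|+1)/2, i.e. 11 ≤ |A + A| ≤ 21.
Lower bound 2|A|-1 is attained iff A is an arithmetic progression.
Enumerate sums a + a' for a ≤ a' (symmetric, so this suffices):
a = -4: -4+-4=-8, -4+0=-4, -4+4=0, -4+5=1, -4+11=7, -4+12=8
a = 0: 0+0=0, 0+4=4, 0+5=5, 0+11=11, 0+12=12
a = 4: 4+4=8, 4+5=9, 4+11=15, 4+12=16
a = 5: 5+5=10, 5+11=16, 5+12=17
a = 11: 11+11=22, 11+12=23
a = 12: 12+12=24
Distinct sums: {-8, -4, 0, 1, 4, 5, 7, 8, 9, 10, 11, 12, 15, 16, 17, 22, 23, 24}
|A + A| = 18

|A + A| = 18


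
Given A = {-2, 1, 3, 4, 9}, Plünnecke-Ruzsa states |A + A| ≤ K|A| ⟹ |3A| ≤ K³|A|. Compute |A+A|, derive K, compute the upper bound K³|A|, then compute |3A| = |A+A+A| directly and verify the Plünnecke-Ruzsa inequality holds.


|A| = 5.
Step 1: Compute A + A by enumerating all 25 pairs.
A + A = {-4, -1, 1, 2, 4, 5, 6, 7, 8, 10, 12, 13, 18}, so |A + A| = 13.
Step 2: Doubling constant K = |A + A|/|A| = 13/5 = 13/5 ≈ 2.6000.
Step 3: Plünnecke-Ruzsa gives |3A| ≤ K³·|A| = (2.6000)³ · 5 ≈ 87.8800.
Step 4: Compute 3A = A + A + A directly by enumerating all triples (a,b,c) ∈ A³; |3A| = 24.
Step 5: Check 24 ≤ 87.8800? Yes ✓.

K = 13/5, Plünnecke-Ruzsa bound K³|A| ≈ 87.8800, |3A| = 24, inequality holds.


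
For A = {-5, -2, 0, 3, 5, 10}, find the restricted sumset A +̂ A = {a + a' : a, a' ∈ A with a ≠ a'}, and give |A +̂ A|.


Restricted sumset: A +̂ A = {a + a' : a ∈ A, a' ∈ A, a ≠ a'}.
Equivalently, take A + A and drop any sum 2a that is achievable ONLY as a + a for a ∈ A (i.e. sums representable only with equal summands).
Enumerate pairs (a, a') with a < a' (symmetric, so each unordered pair gives one sum; this covers all a ≠ a'):
  -5 + -2 = -7
  -5 + 0 = -5
  -5 + 3 = -2
  -5 + 5 = 0
  -5 + 10 = 5
  -2 + 0 = -2
  -2 + 3 = 1
  -2 + 5 = 3
  -2 + 10 = 8
  0 + 3 = 3
  0 + 5 = 5
  0 + 10 = 10
  3 + 5 = 8
  3 + 10 = 13
  5 + 10 = 15
Collected distinct sums: {-7, -5, -2, 0, 1, 3, 5, 8, 10, 13, 15}
|A +̂ A| = 11
(Reference bound: |A +̂ A| ≥ 2|A| - 3 for |A| ≥ 2, with |A| = 6 giving ≥ 9.)

|A +̂ A| = 11


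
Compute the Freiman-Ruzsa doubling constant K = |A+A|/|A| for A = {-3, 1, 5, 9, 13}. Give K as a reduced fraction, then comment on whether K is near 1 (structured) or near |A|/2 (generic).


|A| = 5.
Compute A + A by enumerating all 25 pairs.
A + A = {-6, -2, 2, 6, 10, 14, 18, 22, 26}, so |A + A| = 9.
K = |A + A| / |A| = 9/5 (already in lowest terms) ≈ 1.8000.
Reference: AP of size 5 gives K = 9/5 ≈ 1.8000; a fully generic set of size 5 gives K ≈ 3.0000.

|A| = 5, |A + A| = 9, K = 9/5.


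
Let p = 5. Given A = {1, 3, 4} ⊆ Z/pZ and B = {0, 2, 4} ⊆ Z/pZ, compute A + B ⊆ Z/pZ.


Work in Z/5Z: reduce every sum a + b modulo 5.
Enumerate all 9 pairs:
a = 1: 1+0=1, 1+2=3, 1+4=0
a = 3: 3+0=3, 3+2=0, 3+4=2
a = 4: 4+0=4, 4+2=1, 4+4=3
Distinct residues collected: {0, 1, 2, 3, 4}
|A + B| = 5 (out of 5 total residues).

A + B = {0, 1, 2, 3, 4}


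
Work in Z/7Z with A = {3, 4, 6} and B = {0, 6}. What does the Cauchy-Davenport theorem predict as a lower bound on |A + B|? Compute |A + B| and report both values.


Cauchy-Davenport: |A + B| ≥ min(p, |A| + |B| - 1) for A, B nonempty in Z/pZ.
|A| = 3, |B| = 2, p = 7.
CD lower bound = min(7, 3 + 2 - 1) = min(7, 4) = 4.
Compute A + B mod 7 directly:
a = 3: 3+0=3, 3+6=2
a = 4: 4+0=4, 4+6=3
a = 6: 6+0=6, 6+6=5
A + B = {2, 3, 4, 5, 6}, so |A + B| = 5.
Verify: 5 ≥ 4? Yes ✓.

CD lower bound = 4, actual |A + B| = 5.


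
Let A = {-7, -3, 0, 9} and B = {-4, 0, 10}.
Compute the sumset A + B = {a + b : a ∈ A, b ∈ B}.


A + B = {a + b : a ∈ A, b ∈ B}.
Enumerate all |A|·|B| = 4·3 = 12 pairs (a, b) and collect distinct sums.
a = -7: -7+-4=-11, -7+0=-7, -7+10=3
a = -3: -3+-4=-7, -3+0=-3, -3+10=7
a = 0: 0+-4=-4, 0+0=0, 0+10=10
a = 9: 9+-4=5, 9+0=9, 9+10=19
Collecting distinct sums: A + B = {-11, -7, -4, -3, 0, 3, 5, 7, 9, 10, 19}
|A + B| = 11

A + B = {-11, -7, -4, -3, 0, 3, 5, 7, 9, 10, 19}


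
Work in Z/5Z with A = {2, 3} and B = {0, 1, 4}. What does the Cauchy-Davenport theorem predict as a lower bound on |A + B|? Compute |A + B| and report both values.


Cauchy-Davenport: |A + B| ≥ min(p, |A| + |B| - 1) for A, B nonempty in Z/pZ.
|A| = 2, |B| = 3, p = 5.
CD lower bound = min(5, 2 + 3 - 1) = min(5, 4) = 4.
Compute A + B mod 5 directly:
a = 2: 2+0=2, 2+1=3, 2+4=1
a = 3: 3+0=3, 3+1=4, 3+4=2
A + B = {1, 2, 3, 4}, so |A + B| = 4.
Verify: 4 ≥ 4? Yes ✓.

CD lower bound = 4, actual |A + B| = 4.


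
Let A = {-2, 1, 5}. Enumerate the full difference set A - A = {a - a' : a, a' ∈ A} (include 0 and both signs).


A - A = {a - a' : a, a' ∈ A}.
Compute a - a' for each ordered pair (a, a'):
a = -2: -2--2=0, -2-1=-3, -2-5=-7
a = 1: 1--2=3, 1-1=0, 1-5=-4
a = 5: 5--2=7, 5-1=4, 5-5=0
Collecting distinct values (and noting 0 appears from a-a):
A - A = {-7, -4, -3, 0, 3, 4, 7}
|A - A| = 7

A - A = {-7, -4, -3, 0, 3, 4, 7}


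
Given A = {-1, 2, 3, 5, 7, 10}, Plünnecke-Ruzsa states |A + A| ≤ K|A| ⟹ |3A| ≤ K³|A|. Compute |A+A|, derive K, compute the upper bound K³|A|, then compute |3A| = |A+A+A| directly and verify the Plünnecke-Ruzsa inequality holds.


|A| = 6.
Step 1: Compute A + A by enumerating all 36 pairs.
A + A = {-2, 1, 2, 4, 5, 6, 7, 8, 9, 10, 12, 13, 14, 15, 17, 20}, so |A + A| = 16.
Step 2: Doubling constant K = |A + A|/|A| = 16/6 = 16/6 ≈ 2.6667.
Step 3: Plünnecke-Ruzsa gives |3A| ≤ K³·|A| = (2.6667)³ · 6 ≈ 113.7778.
Step 4: Compute 3A = A + A + A directly by enumerating all triples (a,b,c) ∈ A³; |3A| = 28.
Step 5: Check 28 ≤ 113.7778? Yes ✓.

K = 16/6, Plünnecke-Ruzsa bound K³|A| ≈ 113.7778, |3A| = 28, inequality holds.


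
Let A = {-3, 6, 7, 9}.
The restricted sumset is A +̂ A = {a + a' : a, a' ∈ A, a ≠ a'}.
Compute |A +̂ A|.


Restricted sumset: A +̂ A = {a + a' : a ∈ A, a' ∈ A, a ≠ a'}.
Equivalently, take A + A and drop any sum 2a that is achievable ONLY as a + a for a ∈ A (i.e. sums representable only with equal summands).
Enumerate pairs (a, a') with a < a' (symmetric, so each unordered pair gives one sum; this covers all a ≠ a'):
  -3 + 6 = 3
  -3 + 7 = 4
  -3 + 9 = 6
  6 + 7 = 13
  6 + 9 = 15
  7 + 9 = 16
Collected distinct sums: {3, 4, 6, 13, 15, 16}
|A +̂ A| = 6
(Reference bound: |A +̂ A| ≥ 2|A| - 3 for |A| ≥ 2, with |A| = 4 giving ≥ 5.)

|A +̂ A| = 6


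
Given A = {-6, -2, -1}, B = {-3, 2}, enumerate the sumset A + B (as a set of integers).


A + B = {a + b : a ∈ A, b ∈ B}.
Enumerate all |A|·|B| = 3·2 = 6 pairs (a, b) and collect distinct sums.
a = -6: -6+-3=-9, -6+2=-4
a = -2: -2+-3=-5, -2+2=0
a = -1: -1+-3=-4, -1+2=1
Collecting distinct sums: A + B = {-9, -5, -4, 0, 1}
|A + B| = 5

A + B = {-9, -5, -4, 0, 1}


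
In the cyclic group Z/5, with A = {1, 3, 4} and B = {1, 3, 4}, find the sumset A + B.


Work in Z/5Z: reduce every sum a + b modulo 5.
Enumerate all 9 pairs:
a = 1: 1+1=2, 1+3=4, 1+4=0
a = 3: 3+1=4, 3+3=1, 3+4=2
a = 4: 4+1=0, 4+3=2, 4+4=3
Distinct residues collected: {0, 1, 2, 3, 4}
|A + B| = 5 (out of 5 total residues).

A + B = {0, 1, 2, 3, 4}


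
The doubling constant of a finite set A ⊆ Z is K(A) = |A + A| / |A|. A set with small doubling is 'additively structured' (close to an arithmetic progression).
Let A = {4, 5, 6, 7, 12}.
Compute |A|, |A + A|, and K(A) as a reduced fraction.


|A| = 5.
Compute A + A by enumerating all 25 pairs.
A + A = {8, 9, 10, 11, 12, 13, 14, 16, 17, 18, 19, 24}, so |A + A| = 12.
K = |A + A| / |A| = 12/5 (already in lowest terms) ≈ 2.4000.
Reference: AP of size 5 gives K = 9/5 ≈ 1.8000; a fully generic set of size 5 gives K ≈ 3.0000.

|A| = 5, |A + A| = 12, K = 12/5.


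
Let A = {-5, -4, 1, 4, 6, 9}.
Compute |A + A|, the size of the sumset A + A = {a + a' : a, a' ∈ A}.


A + A = {a + a' : a, a' ∈ A}; |A| = 6.
General bounds: 2|A| - 1 ≤ |A + A| ≤ |A|(|A|+1)/2, i.e. 11 ≤ |A + A| ≤ 21.
Lower bound 2|A|-1 is attained iff A is an arithmetic progression.
Enumerate sums a + a' for a ≤ a' (symmetric, so this suffices):
a = -5: -5+-5=-10, -5+-4=-9, -5+1=-4, -5+4=-1, -5+6=1, -5+9=4
a = -4: -4+-4=-8, -4+1=-3, -4+4=0, -4+6=2, -4+9=5
a = 1: 1+1=2, 1+4=5, 1+6=7, 1+9=10
a = 4: 4+4=8, 4+6=10, 4+9=13
a = 6: 6+6=12, 6+9=15
a = 9: 9+9=18
Distinct sums: {-10, -9, -8, -4, -3, -1, 0, 1, 2, 4, 5, 7, 8, 10, 12, 13, 15, 18}
|A + A| = 18

|A + A| = 18


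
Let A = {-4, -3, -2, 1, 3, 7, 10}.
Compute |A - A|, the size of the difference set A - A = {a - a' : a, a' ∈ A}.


A - A = {a - a' : a, a' ∈ A}; |A| = 7.
Bounds: 2|A|-1 ≤ |A - A| ≤ |A|² - |A| + 1, i.e. 13 ≤ |A - A| ≤ 43.
Note: 0 ∈ A - A always (from a - a). The set is symmetric: if d ∈ A - A then -d ∈ A - A.
Enumerate nonzero differences d = a - a' with a > a' (then include -d):
Positive differences: {1, 2, 3, 4, 5, 6, 7, 9, 10, 11, 12, 13, 14}
Full difference set: {0} ∪ (positive diffs) ∪ (negative diffs).
|A - A| = 1 + 2·13 = 27 (matches direct enumeration: 27).

|A - A| = 27


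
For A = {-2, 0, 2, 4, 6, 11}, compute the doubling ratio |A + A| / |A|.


|A| = 6.
Compute A + A by enumerating all 36 pairs.
A + A = {-4, -2, 0, 2, 4, 6, 8, 9, 10, 11, 12, 13, 15, 17, 22}, so |A + A| = 15.
K = |A + A| / |A| = 15/6 = 5/2 ≈ 2.5000.
Reference: AP of size 6 gives K = 11/6 ≈ 1.8333; a fully generic set of size 6 gives K ≈ 3.5000.

|A| = 6, |A + A| = 15, K = 15/6 = 5/2.


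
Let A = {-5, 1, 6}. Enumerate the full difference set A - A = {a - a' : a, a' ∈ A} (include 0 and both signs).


A - A = {a - a' : a, a' ∈ A}.
Compute a - a' for each ordered pair (a, a'):
a = -5: -5--5=0, -5-1=-6, -5-6=-11
a = 1: 1--5=6, 1-1=0, 1-6=-5
a = 6: 6--5=11, 6-1=5, 6-6=0
Collecting distinct values (and noting 0 appears from a-a):
A - A = {-11, -6, -5, 0, 5, 6, 11}
|A - A| = 7

A - A = {-11, -6, -5, 0, 5, 6, 11}


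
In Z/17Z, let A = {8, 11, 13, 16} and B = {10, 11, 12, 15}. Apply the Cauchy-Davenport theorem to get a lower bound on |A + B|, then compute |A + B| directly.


Cauchy-Davenport: |A + B| ≥ min(p, |A| + |B| - 1) for A, B nonempty in Z/pZ.
|A| = 4, |B| = 4, p = 17.
CD lower bound = min(17, 4 + 4 - 1) = min(17, 7) = 7.
Compute A + B mod 17 directly:
a = 8: 8+10=1, 8+11=2, 8+12=3, 8+15=6
a = 11: 11+10=4, 11+11=5, 11+12=6, 11+15=9
a = 13: 13+10=6, 13+11=7, 13+12=8, 13+15=11
a = 16: 16+10=9, 16+11=10, 16+12=11, 16+15=14
A + B = {1, 2, 3, 4, 5, 6, 7, 8, 9, 10, 11, 14}, so |A + B| = 12.
Verify: 12 ≥ 7? Yes ✓.

CD lower bound = 7, actual |A + B| = 12.


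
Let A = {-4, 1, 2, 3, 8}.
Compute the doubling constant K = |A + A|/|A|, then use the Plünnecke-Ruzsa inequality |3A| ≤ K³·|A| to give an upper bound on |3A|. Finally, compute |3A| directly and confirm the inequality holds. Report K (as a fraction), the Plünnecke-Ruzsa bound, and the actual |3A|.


|A| = 5.
Step 1: Compute A + A by enumerating all 25 pairs.
A + A = {-8, -3, -2, -1, 2, 3, 4, 5, 6, 9, 10, 11, 16}, so |A + A| = 13.
Step 2: Doubling constant K = |A + A|/|A| = 13/5 = 13/5 ≈ 2.6000.
Step 3: Plünnecke-Ruzsa gives |3A| ≤ K³·|A| = (2.6000)³ · 5 ≈ 87.8800.
Step 4: Compute 3A = A + A + A directly by enumerating all triples (a,b,c) ∈ A³; |3A| = 25.
Step 5: Check 25 ≤ 87.8800? Yes ✓.

K = 13/5, Plünnecke-Ruzsa bound K³|A| ≈ 87.8800, |3A| = 25, inequality holds.


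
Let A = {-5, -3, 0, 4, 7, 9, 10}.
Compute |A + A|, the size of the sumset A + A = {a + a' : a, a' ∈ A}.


A + A = {a + a' : a, a' ∈ A}; |A| = 7.
General bounds: 2|A| - 1 ≤ |A + A| ≤ |A|(|A|+1)/2, i.e. 13 ≤ |A + A| ≤ 28.
Lower bound 2|A|-1 is attained iff A is an arithmetic progression.
Enumerate sums a + a' for a ≤ a' (symmetric, so this suffices):
a = -5: -5+-5=-10, -5+-3=-8, -5+0=-5, -5+4=-1, -5+7=2, -5+9=4, -5+10=5
a = -3: -3+-3=-6, -3+0=-3, -3+4=1, -3+7=4, -3+9=6, -3+10=7
a = 0: 0+0=0, 0+4=4, 0+7=7, 0+9=9, 0+10=10
a = 4: 4+4=8, 4+7=11, 4+9=13, 4+10=14
a = 7: 7+7=14, 7+9=16, 7+10=17
a = 9: 9+9=18, 9+10=19
a = 10: 10+10=20
Distinct sums: {-10, -8, -6, -5, -3, -1, 0, 1, 2, 4, 5, 6, 7, 8, 9, 10, 11, 13, 14, 16, 17, 18, 19, 20}
|A + A| = 24

|A + A| = 24


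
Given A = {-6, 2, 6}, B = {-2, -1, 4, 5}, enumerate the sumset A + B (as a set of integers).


A + B = {a + b : a ∈ A, b ∈ B}.
Enumerate all |A|·|B| = 3·4 = 12 pairs (a, b) and collect distinct sums.
a = -6: -6+-2=-8, -6+-1=-7, -6+4=-2, -6+5=-1
a = 2: 2+-2=0, 2+-1=1, 2+4=6, 2+5=7
a = 6: 6+-2=4, 6+-1=5, 6+4=10, 6+5=11
Collecting distinct sums: A + B = {-8, -7, -2, -1, 0, 1, 4, 5, 6, 7, 10, 11}
|A + B| = 12

A + B = {-8, -7, -2, -1, 0, 1, 4, 5, 6, 7, 10, 11}


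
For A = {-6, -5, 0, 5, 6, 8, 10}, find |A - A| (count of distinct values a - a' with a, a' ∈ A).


A - A = {a - a' : a, a' ∈ A}; |A| = 7.
Bounds: 2|A|-1 ≤ |A - A| ≤ |A|² - |A| + 1, i.e. 13 ≤ |A - A| ≤ 43.
Note: 0 ∈ A - A always (from a - a). The set is symmetric: if d ∈ A - A then -d ∈ A - A.
Enumerate nonzero differences d = a - a' with a > a' (then include -d):
Positive differences: {1, 2, 3, 4, 5, 6, 8, 10, 11, 12, 13, 14, 15, 16}
Full difference set: {0} ∪ (positive diffs) ∪ (negative diffs).
|A - A| = 1 + 2·14 = 29 (matches direct enumeration: 29).

|A - A| = 29


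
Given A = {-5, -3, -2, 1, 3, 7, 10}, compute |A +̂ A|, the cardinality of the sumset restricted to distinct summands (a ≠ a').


Restricted sumset: A +̂ A = {a + a' : a ∈ A, a' ∈ A, a ≠ a'}.
Equivalently, take A + A and drop any sum 2a that is achievable ONLY as a + a for a ∈ A (i.e. sums representable only with equal summands).
Enumerate pairs (a, a') with a < a' (symmetric, so each unordered pair gives one sum; this covers all a ≠ a'):
  -5 + -3 = -8
  -5 + -2 = -7
  -5 + 1 = -4
  -5 + 3 = -2
  -5 + 7 = 2
  -5 + 10 = 5
  -3 + -2 = -5
  -3 + 1 = -2
  -3 + 3 = 0
  -3 + 7 = 4
  -3 + 10 = 7
  -2 + 1 = -1
  -2 + 3 = 1
  -2 + 7 = 5
  -2 + 10 = 8
  1 + 3 = 4
  1 + 7 = 8
  1 + 10 = 11
  3 + 7 = 10
  3 + 10 = 13
  7 + 10 = 17
Collected distinct sums: {-8, -7, -5, -4, -2, -1, 0, 1, 2, 4, 5, 7, 8, 10, 11, 13, 17}
|A +̂ A| = 17
(Reference bound: |A +̂ A| ≥ 2|A| - 3 for |A| ≥ 2, with |A| = 7 giving ≥ 11.)

|A +̂ A| = 17


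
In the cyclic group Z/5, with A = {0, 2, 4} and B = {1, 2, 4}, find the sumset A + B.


Work in Z/5Z: reduce every sum a + b modulo 5.
Enumerate all 9 pairs:
a = 0: 0+1=1, 0+2=2, 0+4=4
a = 2: 2+1=3, 2+2=4, 2+4=1
a = 4: 4+1=0, 4+2=1, 4+4=3
Distinct residues collected: {0, 1, 2, 3, 4}
|A + B| = 5 (out of 5 total residues).

A + B = {0, 1, 2, 3, 4}


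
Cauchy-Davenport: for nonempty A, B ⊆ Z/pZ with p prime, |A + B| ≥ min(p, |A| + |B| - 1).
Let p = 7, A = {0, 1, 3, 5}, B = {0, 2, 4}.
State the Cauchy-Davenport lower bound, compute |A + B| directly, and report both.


Cauchy-Davenport: |A + B| ≥ min(p, |A| + |B| - 1) for A, B nonempty in Z/pZ.
|A| = 4, |B| = 3, p = 7.
CD lower bound = min(7, 4 + 3 - 1) = min(7, 6) = 6.
Compute A + B mod 7 directly:
a = 0: 0+0=0, 0+2=2, 0+4=4
a = 1: 1+0=1, 1+2=3, 1+4=5
a = 3: 3+0=3, 3+2=5, 3+4=0
a = 5: 5+0=5, 5+2=0, 5+4=2
A + B = {0, 1, 2, 3, 4, 5}, so |A + B| = 6.
Verify: 6 ≥ 6? Yes ✓.

CD lower bound = 6, actual |A + B| = 6.


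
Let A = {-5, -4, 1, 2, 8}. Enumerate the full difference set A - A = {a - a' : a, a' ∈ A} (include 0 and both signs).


A - A = {a - a' : a, a' ∈ A}.
Compute a - a' for each ordered pair (a, a'):
a = -5: -5--5=0, -5--4=-1, -5-1=-6, -5-2=-7, -5-8=-13
a = -4: -4--5=1, -4--4=0, -4-1=-5, -4-2=-6, -4-8=-12
a = 1: 1--5=6, 1--4=5, 1-1=0, 1-2=-1, 1-8=-7
a = 2: 2--5=7, 2--4=6, 2-1=1, 2-2=0, 2-8=-6
a = 8: 8--5=13, 8--4=12, 8-1=7, 8-2=6, 8-8=0
Collecting distinct values (and noting 0 appears from a-a):
A - A = {-13, -12, -7, -6, -5, -1, 0, 1, 5, 6, 7, 12, 13}
|A - A| = 13

A - A = {-13, -12, -7, -6, -5, -1, 0, 1, 5, 6, 7, 12, 13}


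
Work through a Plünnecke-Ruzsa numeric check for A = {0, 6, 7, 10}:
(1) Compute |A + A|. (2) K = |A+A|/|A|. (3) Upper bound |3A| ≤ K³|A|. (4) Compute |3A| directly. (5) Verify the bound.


|A| = 4.
Step 1: Compute A + A by enumerating all 16 pairs.
A + A = {0, 6, 7, 10, 12, 13, 14, 16, 17, 20}, so |A + A| = 10.
Step 2: Doubling constant K = |A + A|/|A| = 10/4 = 10/4 ≈ 2.5000.
Step 3: Plünnecke-Ruzsa gives |3A| ≤ K³·|A| = (2.5000)³ · 4 ≈ 62.5000.
Step 4: Compute 3A = A + A + A directly by enumerating all triples (a,b,c) ∈ A³; |3A| = 19.
Step 5: Check 19 ≤ 62.5000? Yes ✓.

K = 10/4, Plünnecke-Ruzsa bound K³|A| ≈ 62.5000, |3A| = 19, inequality holds.


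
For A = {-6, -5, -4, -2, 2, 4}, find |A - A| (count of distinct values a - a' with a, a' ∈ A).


A - A = {a - a' : a, a' ∈ A}; |A| = 6.
Bounds: 2|A|-1 ≤ |A - A| ≤ |A|² - |A| + 1, i.e. 11 ≤ |A - A| ≤ 31.
Note: 0 ∈ A - A always (from a - a). The set is symmetric: if d ∈ A - A then -d ∈ A - A.
Enumerate nonzero differences d = a - a' with a > a' (then include -d):
Positive differences: {1, 2, 3, 4, 6, 7, 8, 9, 10}
Full difference set: {0} ∪ (positive diffs) ∪ (negative diffs).
|A - A| = 1 + 2·9 = 19 (matches direct enumeration: 19).

|A - A| = 19


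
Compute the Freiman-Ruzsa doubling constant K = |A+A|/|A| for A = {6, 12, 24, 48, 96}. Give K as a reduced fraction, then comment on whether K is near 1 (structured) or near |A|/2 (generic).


|A| = 5.
Compute A + A by enumerating all 25 pairs.
A + A = {12, 18, 24, 30, 36, 48, 54, 60, 72, 96, 102, 108, 120, 144, 192}, so |A + A| = 15.
K = |A + A| / |A| = 15/5 = 3/1 ≈ 3.0000.
Reference: AP of size 5 gives K = 9/5 ≈ 1.8000; a fully generic set of size 5 gives K ≈ 3.0000.

|A| = 5, |A + A| = 15, K = 15/5 = 3/1.


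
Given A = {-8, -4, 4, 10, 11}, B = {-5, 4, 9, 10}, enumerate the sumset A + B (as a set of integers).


A + B = {a + b : a ∈ A, b ∈ B}.
Enumerate all |A|·|B| = 5·4 = 20 pairs (a, b) and collect distinct sums.
a = -8: -8+-5=-13, -8+4=-4, -8+9=1, -8+10=2
a = -4: -4+-5=-9, -4+4=0, -4+9=5, -4+10=6
a = 4: 4+-5=-1, 4+4=8, 4+9=13, 4+10=14
a = 10: 10+-5=5, 10+4=14, 10+9=19, 10+10=20
a = 11: 11+-5=6, 11+4=15, 11+9=20, 11+10=21
Collecting distinct sums: A + B = {-13, -9, -4, -1, 0, 1, 2, 5, 6, 8, 13, 14, 15, 19, 20, 21}
|A + B| = 16

A + B = {-13, -9, -4, -1, 0, 1, 2, 5, 6, 8, 13, 14, 15, 19, 20, 21}


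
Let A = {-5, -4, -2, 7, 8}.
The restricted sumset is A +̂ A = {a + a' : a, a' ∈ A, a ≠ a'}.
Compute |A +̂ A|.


Restricted sumset: A +̂ A = {a + a' : a ∈ A, a' ∈ A, a ≠ a'}.
Equivalently, take A + A and drop any sum 2a that is achievable ONLY as a + a for a ∈ A (i.e. sums representable only with equal summands).
Enumerate pairs (a, a') with a < a' (symmetric, so each unordered pair gives one sum; this covers all a ≠ a'):
  -5 + -4 = -9
  -5 + -2 = -7
  -5 + 7 = 2
  -5 + 8 = 3
  -4 + -2 = -6
  -4 + 7 = 3
  -4 + 8 = 4
  -2 + 7 = 5
  -2 + 8 = 6
  7 + 8 = 15
Collected distinct sums: {-9, -7, -6, 2, 3, 4, 5, 6, 15}
|A +̂ A| = 9
(Reference bound: |A +̂ A| ≥ 2|A| - 3 for |A| ≥ 2, with |A| = 5 giving ≥ 7.)

|A +̂ A| = 9


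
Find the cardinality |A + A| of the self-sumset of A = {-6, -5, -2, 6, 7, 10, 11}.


A + A = {a + a' : a, a' ∈ A}; |A| = 7.
General bounds: 2|A| - 1 ≤ |A + A| ≤ |A|(|A|+1)/2, i.e. 13 ≤ |A + A| ≤ 28.
Lower bound 2|A|-1 is attained iff A is an arithmetic progression.
Enumerate sums a + a' for a ≤ a' (symmetric, so this suffices):
a = -6: -6+-6=-12, -6+-5=-11, -6+-2=-8, -6+6=0, -6+7=1, -6+10=4, -6+11=5
a = -5: -5+-5=-10, -5+-2=-7, -5+6=1, -5+7=2, -5+10=5, -5+11=6
a = -2: -2+-2=-4, -2+6=4, -2+7=5, -2+10=8, -2+11=9
a = 6: 6+6=12, 6+7=13, 6+10=16, 6+11=17
a = 7: 7+7=14, 7+10=17, 7+11=18
a = 10: 10+10=20, 10+11=21
a = 11: 11+11=22
Distinct sums: {-12, -11, -10, -8, -7, -4, 0, 1, 2, 4, 5, 6, 8, 9, 12, 13, 14, 16, 17, 18, 20, 21, 22}
|A + A| = 23

|A + A| = 23


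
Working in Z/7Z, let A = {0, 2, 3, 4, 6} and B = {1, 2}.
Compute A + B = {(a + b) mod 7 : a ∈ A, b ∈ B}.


Work in Z/7Z: reduce every sum a + b modulo 7.
Enumerate all 10 pairs:
a = 0: 0+1=1, 0+2=2
a = 2: 2+1=3, 2+2=4
a = 3: 3+1=4, 3+2=5
a = 4: 4+1=5, 4+2=6
a = 6: 6+1=0, 6+2=1
Distinct residues collected: {0, 1, 2, 3, 4, 5, 6}
|A + B| = 7 (out of 7 total residues).

A + B = {0, 1, 2, 3, 4, 5, 6}


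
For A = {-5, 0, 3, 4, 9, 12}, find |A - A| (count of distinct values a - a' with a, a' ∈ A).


A - A = {a - a' : a, a' ∈ A}; |A| = 6.
Bounds: 2|A|-1 ≤ |A - A| ≤ |A|² - |A| + 1, i.e. 11 ≤ |A - A| ≤ 31.
Note: 0 ∈ A - A always (from a - a). The set is symmetric: if d ∈ A - A then -d ∈ A - A.
Enumerate nonzero differences d = a - a' with a > a' (then include -d):
Positive differences: {1, 3, 4, 5, 6, 8, 9, 12, 14, 17}
Full difference set: {0} ∪ (positive diffs) ∪ (negative diffs).
|A - A| = 1 + 2·10 = 21 (matches direct enumeration: 21).

|A - A| = 21


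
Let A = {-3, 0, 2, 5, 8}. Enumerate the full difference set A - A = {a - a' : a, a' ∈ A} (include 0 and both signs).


A - A = {a - a' : a, a' ∈ A}.
Compute a - a' for each ordered pair (a, a'):
a = -3: -3--3=0, -3-0=-3, -3-2=-5, -3-5=-8, -3-8=-11
a = 0: 0--3=3, 0-0=0, 0-2=-2, 0-5=-5, 0-8=-8
a = 2: 2--3=5, 2-0=2, 2-2=0, 2-5=-3, 2-8=-6
a = 5: 5--3=8, 5-0=5, 5-2=3, 5-5=0, 5-8=-3
a = 8: 8--3=11, 8-0=8, 8-2=6, 8-5=3, 8-8=0
Collecting distinct values (and noting 0 appears from a-a):
A - A = {-11, -8, -6, -5, -3, -2, 0, 2, 3, 5, 6, 8, 11}
|A - A| = 13

A - A = {-11, -8, -6, -5, -3, -2, 0, 2, 3, 5, 6, 8, 11}


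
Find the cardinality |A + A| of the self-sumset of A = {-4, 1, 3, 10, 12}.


A + A = {a + a' : a, a' ∈ A}; |A| = 5.
General bounds: 2|A| - 1 ≤ |A + A| ≤ |A|(|A|+1)/2, i.e. 9 ≤ |A + A| ≤ 15.
Lower bound 2|A|-1 is attained iff A is an arithmetic progression.
Enumerate sums a + a' for a ≤ a' (symmetric, so this suffices):
a = -4: -4+-4=-8, -4+1=-3, -4+3=-1, -4+10=6, -4+12=8
a = 1: 1+1=2, 1+3=4, 1+10=11, 1+12=13
a = 3: 3+3=6, 3+10=13, 3+12=15
a = 10: 10+10=20, 10+12=22
a = 12: 12+12=24
Distinct sums: {-8, -3, -1, 2, 4, 6, 8, 11, 13, 15, 20, 22, 24}
|A + A| = 13

|A + A| = 13


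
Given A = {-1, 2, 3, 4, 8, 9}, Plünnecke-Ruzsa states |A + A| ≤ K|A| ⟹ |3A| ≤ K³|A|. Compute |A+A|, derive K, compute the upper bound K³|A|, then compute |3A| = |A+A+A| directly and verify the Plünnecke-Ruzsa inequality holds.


|A| = 6.
Step 1: Compute A + A by enumerating all 36 pairs.
A + A = {-2, 1, 2, 3, 4, 5, 6, 7, 8, 10, 11, 12, 13, 16, 17, 18}, so |A + A| = 16.
Step 2: Doubling constant K = |A + A|/|A| = 16/6 = 16/6 ≈ 2.6667.
Step 3: Plünnecke-Ruzsa gives |3A| ≤ K³·|A| = (2.6667)³ · 6 ≈ 113.7778.
Step 4: Compute 3A = A + A + A directly by enumerating all triples (a,b,c) ∈ A³; |3A| = 28.
Step 5: Check 28 ≤ 113.7778? Yes ✓.

K = 16/6, Plünnecke-Ruzsa bound K³|A| ≈ 113.7778, |3A| = 28, inequality holds.


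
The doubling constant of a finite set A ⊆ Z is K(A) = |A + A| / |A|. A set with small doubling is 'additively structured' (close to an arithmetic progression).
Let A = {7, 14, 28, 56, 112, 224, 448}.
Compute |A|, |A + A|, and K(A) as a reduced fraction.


|A| = 7.
Compute A + A by enumerating all 49 pairs.
A + A = {14, 21, 28, 35, 42, 56, 63, 70, 84, 112, 119, 126, 140, 168, 224, 231, 238, 252, 280, 336, 448, 455, 462, 476, 504, 560, 672, 896}, so |A + A| = 28.
K = |A + A| / |A| = 28/7 = 4/1 ≈ 4.0000.
Reference: AP of size 7 gives K = 13/7 ≈ 1.8571; a fully generic set of size 7 gives K ≈ 4.0000.

|A| = 7, |A + A| = 28, K = 28/7 = 4/1.


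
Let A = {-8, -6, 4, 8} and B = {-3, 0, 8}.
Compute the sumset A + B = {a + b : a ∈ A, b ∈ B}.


A + B = {a + b : a ∈ A, b ∈ B}.
Enumerate all |A|·|B| = 4·3 = 12 pairs (a, b) and collect distinct sums.
a = -8: -8+-3=-11, -8+0=-8, -8+8=0
a = -6: -6+-3=-9, -6+0=-6, -6+8=2
a = 4: 4+-3=1, 4+0=4, 4+8=12
a = 8: 8+-3=5, 8+0=8, 8+8=16
Collecting distinct sums: A + B = {-11, -9, -8, -6, 0, 1, 2, 4, 5, 8, 12, 16}
|A + B| = 12

A + B = {-11, -9, -8, -6, 0, 1, 2, 4, 5, 8, 12, 16}


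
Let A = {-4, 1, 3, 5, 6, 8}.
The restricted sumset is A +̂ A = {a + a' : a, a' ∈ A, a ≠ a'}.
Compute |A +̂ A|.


Restricted sumset: A +̂ A = {a + a' : a ∈ A, a' ∈ A, a ≠ a'}.
Equivalently, take A + A and drop any sum 2a that is achievable ONLY as a + a for a ∈ A (i.e. sums representable only with equal summands).
Enumerate pairs (a, a') with a < a' (symmetric, so each unordered pair gives one sum; this covers all a ≠ a'):
  -4 + 1 = -3
  -4 + 3 = -1
  -4 + 5 = 1
  -4 + 6 = 2
  -4 + 8 = 4
  1 + 3 = 4
  1 + 5 = 6
  1 + 6 = 7
  1 + 8 = 9
  3 + 5 = 8
  3 + 6 = 9
  3 + 8 = 11
  5 + 6 = 11
  5 + 8 = 13
  6 + 8 = 14
Collected distinct sums: {-3, -1, 1, 2, 4, 6, 7, 8, 9, 11, 13, 14}
|A +̂ A| = 12
(Reference bound: |A +̂ A| ≥ 2|A| - 3 for |A| ≥ 2, with |A| = 6 giving ≥ 9.)

|A +̂ A| = 12
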